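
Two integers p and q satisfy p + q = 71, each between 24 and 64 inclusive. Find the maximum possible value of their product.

For a fixed sum, the product pq is largest when p and q are as close as possible.
Taking p = 35 and q = 36 (both in [24, 64]) gives pq = 1260.

1260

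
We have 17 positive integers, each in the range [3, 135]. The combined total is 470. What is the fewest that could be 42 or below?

Each value above 42 is at least 43, contributing at least 43 − 3 = 40 above the floor 3.
The sum exceeds the floor total 51 by 419, so at most ⌊419/40⌋ = 10 exceed 42, and at least 7 are ≤ 42.
Exactly 7 works: 7 values at 3 and 10 at 43 total 451; raise one of the low values by 19 (still ≤ 42) to hit 470.

7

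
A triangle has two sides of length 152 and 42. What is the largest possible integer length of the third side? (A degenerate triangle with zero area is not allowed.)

The third side must be less than 152 + 42 = 194.
The largest integer below 194 is 193.

193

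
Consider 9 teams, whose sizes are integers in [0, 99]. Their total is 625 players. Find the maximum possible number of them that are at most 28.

Suppose k of them are at most 28. Those contribute at most 28 each and the rest at most 99 each.
So the total is at most 28k + 99(9 − k) = 891 − 71k. This must still be ≥ 625, so k ≤ 3.
k = 3 is achieved by 3 values at 28 and 6 at 99, total 678; lower one of the 99's by 53 (still > 28) to reach 625.

3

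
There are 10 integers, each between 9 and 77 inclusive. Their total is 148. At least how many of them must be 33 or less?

8

Let j be the number exceeding 33. Then the total is ≥ 34·j + 9·(10 − j) = 90 + 25j.
So 25j ≤ 58 and j ≤ 2; hence at least 10 − 2 = 8 are ≤ 33.
Exactly 8 works: 8 values at 9 and 2 at 34 total 140; raise one of the low values by 8 (still ≤ 33) to hit 148.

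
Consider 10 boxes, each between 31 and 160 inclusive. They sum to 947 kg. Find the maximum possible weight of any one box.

Maximizing one value means minimizing the remaining 9.
The other 9 contribute at least 9 × 31 = 279, leaving at most 947 − 279 = 668.
But each box is capped at 160, so the maximum is 160.
Achievable: one at 160 and the other 9 totalling 787, which fits since 9 × 31 ≤ 787 ≤ 9 × 160.

160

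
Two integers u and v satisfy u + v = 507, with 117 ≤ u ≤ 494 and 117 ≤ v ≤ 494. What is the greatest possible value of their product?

64262

With u + v fixed, uv peaks when the two are closest together.
Taking u = 253 and v = 254 (both in [117, 494]) gives uv = 64262.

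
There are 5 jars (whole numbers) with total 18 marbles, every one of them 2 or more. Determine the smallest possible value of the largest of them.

Some value must be at least ⌈18/5⌉ = 4, since 5 × 3 = 15 < 18.
Taking 2 copies of 3 and 3 copies of 4 gives exactly 18, so 4 is attained.

4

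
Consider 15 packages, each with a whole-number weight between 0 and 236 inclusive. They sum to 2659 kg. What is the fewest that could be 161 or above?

Each value short of 161 is at most 160, costing at least 236 − 160 = 76 against the maximum total of 3540.
We can afford to lose at most 3540 − 2659 = 881, so at most ⌊881/76⌋ = 11 fall short, and at least 4 are ≥ 161.
Exactly 4 works: 4 values at 236 and 11 at 160 total 2704; lower one of the high values by 45 (still ≥ 161) to hit 2659.

4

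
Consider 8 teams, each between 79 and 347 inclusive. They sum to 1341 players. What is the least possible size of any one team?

79

To make one team as small as possible, make the other 7 as large as possible.
The other 7 can take up 7 × 347 = 2429 ≥ 1341 − 79, so one team can sit at its floor of 79.
Achievable: one at 79 and the other 7 totalling 1262, which fits since 7 × 79 ≤ 1262 ≤ 7 × 347.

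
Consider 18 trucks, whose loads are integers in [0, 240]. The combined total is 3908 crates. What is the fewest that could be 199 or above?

If only k of them are at least 199, the other 18 − k are at most 198, so the total is at most k·240 + (18 − k)·198.
This must reach 3908, so k·240 + (18 − k)·198 ≥ 3908, giving k ≥ 9.
Exactly 9 works: 9 values at 240 and 9 at 198 total 3942; lower one of the high values by 34 (still ≥ 199) to hit 3908.

9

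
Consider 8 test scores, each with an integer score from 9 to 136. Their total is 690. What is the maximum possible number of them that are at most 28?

3

Each value at 28 or below falls at least 136 − 28 = 108 short of the ceiling 136.
The ceiling total is 8 × 136 = 1088, and we need 690, so at most ⌊(1088 − 690)/108⌋ = 3 can be that low.
k = 3 is achieved by 3 values at 28 and 5 at 136, total 764; lower one of the 136's by 74 (still > 28) to reach 690.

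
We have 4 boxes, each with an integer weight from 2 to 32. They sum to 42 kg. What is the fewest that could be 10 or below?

1

Each value above 10 is at least 11, contributing at least 11 − 2 = 9 above the floor 2.
The sum exceeds the floor total 8 by 34, so at most ⌊34/9⌋ = 3 exceed 10, and at least 1 are ≤ 10.
Exactly 1 works: 1 value at 2 and 3 at 11 total 35; raise one of the low values by 7 (still ≤ 10) to hit 42.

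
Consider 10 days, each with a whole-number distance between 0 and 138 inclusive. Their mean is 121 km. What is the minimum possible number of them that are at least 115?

The total is 10 × 121 = 1210.
If only k of them are at least 115, the other 10 − k are at most 114, so the total is at most k·138 + (10 − k)·114.
This must reach 1210, so k·138 + (10 − k)·114 ≥ 1210, giving k ≥ 3.
Exactly 3 works: 3 values at 138 and 7 at 114 total 1212; lower one of the high values by 2 (still ≥ 115) to hit 1210.

3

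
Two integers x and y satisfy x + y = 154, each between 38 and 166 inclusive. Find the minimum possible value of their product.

4408

xy = x(154 − x) is concave in x, so over [38, 116] it is minimized at an endpoint.
The extreme feasible split is x = 38, y = 116, giving xy = 4408.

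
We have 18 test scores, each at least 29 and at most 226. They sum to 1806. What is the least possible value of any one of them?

29

Minimizing one value means maximizing the remaining 17.
The other 17 can take up 17 × 226 = 3842 ≥ 1806 − 29, so one score can sit at its floor of 29.
Achievable: one at 29 and the other 17 totalling 1777, which fits since 17 × 29 ≤ 1777 ≤ 17 × 226.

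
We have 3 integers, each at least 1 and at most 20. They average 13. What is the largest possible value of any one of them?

20

To make one integer as large as possible, make the other 2 as small as possible.
The total is 3 × 13 = 39.
The other 2 contribute at least 2 × 1 = 2, leaving at most 39 − 2 = 37.
But each integer is capped at 20, so the maximum is 20.
Achievable: one at 20 and the other 2 totalling 19, which fits since 2 × 1 ≤ 19 ≤ 2 × 20.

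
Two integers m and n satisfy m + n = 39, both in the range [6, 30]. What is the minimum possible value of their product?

mn = m(39 − m) is concave in m, so over [9, 30] it is minimized at an endpoint.
At the endpoint m = 9, n = 39 − 9 = 30, so mn = 9 × 30 = 270.

270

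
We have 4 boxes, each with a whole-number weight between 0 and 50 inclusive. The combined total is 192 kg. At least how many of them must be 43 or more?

Suppose at most 4 − j of them reach 43; then j values are ≤ 42 and the rest ≤ 50.
The total is then ≤ 42·j + 50·(4 − j) = 200 − 8j. For this to be ≥ 192 we need j ≤ 1, so at least 4 − 1 = 3 must reach 43.
Exactly 3 works: 3 values at 50 and 1 at 42 total 192.

3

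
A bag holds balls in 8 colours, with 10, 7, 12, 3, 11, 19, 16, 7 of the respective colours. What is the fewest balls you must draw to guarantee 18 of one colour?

84

In the worst case you take as many as possible of each colour without reaching 18: 10 + 7 + 12 + 3 + 11 + 17 + 16 + 7 = 83.
The next one must give 18 of some colour, so 83 + 1 = 84.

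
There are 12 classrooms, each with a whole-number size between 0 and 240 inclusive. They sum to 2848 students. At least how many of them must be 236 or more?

6

If only k of them are at least 236, the other 12 − k are at most 235, so the total is at most k·240 + (12 − k)·235.
This must reach 2848, so k·240 + (12 − k)·235 ≥ 2848, giving k ≥ 6.
Exactly 6 works: 6 values at 240 and 6 at 235 total 2850; lower one of the high values by 2 (still ≥ 236) to hit 2848.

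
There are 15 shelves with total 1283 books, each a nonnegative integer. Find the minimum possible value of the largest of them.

86

If every one of the 15 were at most 85, the total would be at most 15 × 85 = 1275 < 1283.
Equality holds with 8 values of 86 and 7 values of 85.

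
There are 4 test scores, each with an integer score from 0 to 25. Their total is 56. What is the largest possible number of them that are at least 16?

3

With k values at 16 or above and the rest at least 0, the sum is at least 0 + 16k.
Since the sum is 56, we need 16k ≤ 56, i.e. k ≤ 3.
k = 3 is achieved by 3 values at 16 and 1 at 0, total 48; add 8 to one value (staying below 16) to reach 56.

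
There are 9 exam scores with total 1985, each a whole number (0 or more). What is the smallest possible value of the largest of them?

The average is 1985/9 > 220, so not all 9 can be 220 or less; the largest is ≥ 221.
Taking 4 copies of 220 and 5 copies of 221 gives exactly 1985, so 221 is attained.

221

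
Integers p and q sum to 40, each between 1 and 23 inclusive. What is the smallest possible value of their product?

391

pq = p(40 − p) is concave in p, so over [17, 23] it is minimized at an endpoint.
At the endpoint p = 17, q = 40 − 17 = 23, so pq = 17 × 23 = 391.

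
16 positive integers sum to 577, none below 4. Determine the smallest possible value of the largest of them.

Some value must be at least ⌈577/16⌉ = 37, since 16 × 36 = 576 < 577.
Taking 15 copies of 36 and 1 copy of 37 gives exactly 577, so 37 is attained.

37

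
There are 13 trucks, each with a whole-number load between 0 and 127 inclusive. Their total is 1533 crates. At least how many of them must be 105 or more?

8

Each value short of 105 is at most 104, costing at least 127 − 104 = 23 against the maximum total of 1651.
We can afford to lose at most 1651 − 1533 = 118, so at most ⌊118/23⌋ = 5 fall short, and at least 8 are ≥ 105.
Exactly 8 works: 8 values at 127 and 5 at 104 total 1536; lower one of the high values by 3 (still ≥ 105) to hit 1533.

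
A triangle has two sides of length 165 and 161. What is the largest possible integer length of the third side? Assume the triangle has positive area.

325

The third side must be less than 165 + 161 = 326.
The largest integer below 326 is 325.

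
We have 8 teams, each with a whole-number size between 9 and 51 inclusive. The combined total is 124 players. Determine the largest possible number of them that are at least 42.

If k of the values are ≥ 42, the total is ≥ 42k + 9(8 − k).
Setting 42k + 9(8 − k) ≤ 124 gives 33k ≤ 52, so k ≤ 1.
k = 1 is achieved by 1 value at 42 and 7 at 9, total 105; add 19 to one value (staying below 42) to reach 124.

1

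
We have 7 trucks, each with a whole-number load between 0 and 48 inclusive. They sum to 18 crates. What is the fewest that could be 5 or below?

Let j be the number exceeding 5. Then the total is ≥ 6·j + 0·(7 − j) = 0 + 6j.
So 6j ≤ 18 and j ≤ 3; hence at least 7 − 3 = 4 are ≤ 5.
Exactly 4 works: 4 values at 0 and 3 at 6 total 18.

4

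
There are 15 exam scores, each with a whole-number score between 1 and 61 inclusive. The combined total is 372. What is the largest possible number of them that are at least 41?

Suppose k of them are at least 41. Those contribute at least 41 each and the other 15 − k at least 1 each.
So the total is at least 41k + 1(15 − k) = 15 + 40k. This must be ≤ 372, giving k ≤ 8.
k = 8 is achieved by 8 values at 41 and 7 at 1, total 335; add 37 to one value (staying below 41) to reach 372.

8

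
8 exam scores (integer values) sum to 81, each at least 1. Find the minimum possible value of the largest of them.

If every one of the 8 were at most 10, the total would be at most 8 × 10 = 80 < 81.
Equality holds with 1 value of 11 and 7 values of 10.

11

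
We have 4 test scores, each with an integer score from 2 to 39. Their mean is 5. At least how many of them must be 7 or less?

The total is 4 × 5 = 20.
If only k of them are at most 7, the other 4 − k are at least 8, so the total is at least (4 − k)·8 + k·2.
This is ≤ 20, so (4 − k)·8 + 2k ≤ 20, which gives k ≥ 2.
Exactly 2 works: 2 values at 2 and 2 at 8 total 20.

2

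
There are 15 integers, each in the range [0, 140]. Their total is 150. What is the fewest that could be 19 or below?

8

Let j be the number exceeding 19. Then the total is ≥ 20·j + 0·(15 − j) = 0 + 20j.
So 20j ≤ 150 and j ≤ 7; hence at least 15 − 7 = 8 are ≤ 19.
Exactly 8 works: 8 values at 0 and 7 at 20 total 140; raise one of the low values by 10 (still ≤ 19) to hit 150.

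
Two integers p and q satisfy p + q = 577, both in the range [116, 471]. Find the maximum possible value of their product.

83232

pq = p(577 − p) is maximized when p is as near 577/2 as the bounds allow.
Taking p = 288 and q = 289 (both in [116, 471]) gives pq = 83232.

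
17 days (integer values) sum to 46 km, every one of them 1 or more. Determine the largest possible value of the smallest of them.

2

The 17 values sum to 46, so their minimum is at most ⌊46/17⌋ = 2.
Taking 5 copies of 2 and 12 copies of 3 gives exactly 46, so 2 is attained.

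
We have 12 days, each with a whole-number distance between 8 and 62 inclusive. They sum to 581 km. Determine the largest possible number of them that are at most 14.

Each value at 14 or below falls at least 62 − 14 = 48 short of the ceiling 62.
The ceiling total is 12 × 62 = 744, and we need 581, so at most ⌊(744 − 581)/48⌋ = 3 can be that low.
k = 3 is achieved by 3 values at 14 and 9 at 62, total 600; lower one of the 62's by 19 (still > 14) to reach 581.

3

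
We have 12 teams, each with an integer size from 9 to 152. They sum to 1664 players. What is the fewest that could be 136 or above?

3

If only k of them are at least 136, the other 12 − k are at most 135, so the total is at most k·152 + (12 − k)·135.
This must reach 1664, so k·152 + (12 − k)·135 ≥ 1664, giving k ≥ 3.
Exactly 3 works: 3 values at 152 and 9 at 135 total 1671; lower one of the high values by 7 (still ≥ 136) to hit 1664.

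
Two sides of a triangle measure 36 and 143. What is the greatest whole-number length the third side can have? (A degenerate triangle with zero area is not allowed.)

The third side must be less than 36 + 143 = 179.
The largest integer below 179 is 178.

178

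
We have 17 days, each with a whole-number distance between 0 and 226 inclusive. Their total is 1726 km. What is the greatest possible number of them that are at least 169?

10

If k of the values are ≥ 169, the total is ≥ 169k + 0(17 − k).
Setting 169k + 0(17 − k) ≤ 1726 gives 169k ≤ 1726, so k ≤ 10.
k = 10 is achieved by 10 values at 169 and 7 at 0, total 1690; add 36 to one value (staying below 169) to reach 1726.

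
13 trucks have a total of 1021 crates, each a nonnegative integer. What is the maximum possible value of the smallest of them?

78

The 13 values sum to 1021, so their minimum is at most ⌊1021/13⌋ = 78.
Taking 6 copies of 78 and 7 copies of 79 gives exactly 1021, so 78 is attained.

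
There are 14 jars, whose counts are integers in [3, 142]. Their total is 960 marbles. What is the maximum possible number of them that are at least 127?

7

Suppose k of them are at least 127. Those contribute at least 127 each and the other 14 − k at least 3 each.
So the total is at least 127k + 3(14 − k) = 42 + 124k. This must be ≤ 960, giving k ≤ 7.
k = 7 is achieved by 7 values at 127 and 7 at 3, total 910; add 50 to one value (staying below 127) to reach 960.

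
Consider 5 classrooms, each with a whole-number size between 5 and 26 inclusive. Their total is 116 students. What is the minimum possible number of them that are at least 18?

If only k of them are at least 18, the other 5 − k are at most 17, so the total is at most k·26 + (5 − k)·17.
This must reach 116, so k·26 + (5 − k)·17 ≥ 116, giving k ≥ 4.
Exactly 4 works: 4 values at 26 and 1 at 17 total 121; lower one of the high values by 5 (still ≥ 18) to hit 116.

4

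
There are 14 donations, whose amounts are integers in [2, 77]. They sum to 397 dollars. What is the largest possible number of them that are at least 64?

With k values at 64 or above and the rest at least 2, the sum is at least 28 + 62k.
Since the sum is 397, we need 62k ≤ 369, i.e. k ≤ 5.
k = 5 is achieved by 5 values at 64 and 9 at 2, total 338; add 59 to one value (staying below 64) to reach 397.

5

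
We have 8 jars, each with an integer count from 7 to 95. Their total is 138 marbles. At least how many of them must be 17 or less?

If only k of them are at most 17, the other 8 − k are at least 18, so the total is at least (8 − k)·18 + k·7.
This is ≤ 138, so (8 − k)·18 + 7k ≤ 138, which gives k ≥ 1.
Exactly 1 works: 1 value at 7 and 7 at 18 total 133; raise one of the low values by 5 (still ≤ 17) to hit 138.

1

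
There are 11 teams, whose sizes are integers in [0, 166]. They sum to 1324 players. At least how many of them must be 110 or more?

3

Suppose at most 11 − j of them reach 110; then j values are ≤ 109 and the rest ≤ 166.
The total is then ≤ 109·j + 166·(11 − j) = 1826 − 57j. For this to be ≥ 1324 we need j ≤ 8, so at least 11 − 8 = 3 must reach 110.
Exactly 3 works: 3 values at 166 and 8 at 109 total 1370; lower one of the high values by 46 (still ≥ 110) to hit 1324.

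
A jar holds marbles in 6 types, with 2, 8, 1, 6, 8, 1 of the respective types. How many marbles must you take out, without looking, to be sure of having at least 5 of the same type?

17

In the worst case you take as many as possible of each type without reaching 5: 2 + 4 + 1 + 4 + 4 + 1 = 16.
The next one must give 5 of some type, so 16 + 1 = 17.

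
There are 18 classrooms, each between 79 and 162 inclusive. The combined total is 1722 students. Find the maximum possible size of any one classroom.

162

Maximizing one value means minimizing the remaining 17.
The other 17 contribute at least 17 × 79 = 1343, leaving at most 1722 − 1343 = 379.
But each classroom is capped at 162, so the maximum is 162.
Achievable: one at 162 and the other 17 totalling 1560, which fits since 17 × 79 ≤ 1560 ≤ 17 × 162.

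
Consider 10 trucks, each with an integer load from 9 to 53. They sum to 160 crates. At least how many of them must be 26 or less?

If only k of them are at most 26, the other 10 − k are at least 27, so the total is at least (10 − k)·27 + k·9.
This is ≤ 160, so (10 − k)·27 + 9k ≤ 160, which gives k ≥ 7.
Exactly 7 works: 7 values at 9 and 3 at 27 total 144; raise one of the low values by 16 (still ≤ 26) to hit 160.

7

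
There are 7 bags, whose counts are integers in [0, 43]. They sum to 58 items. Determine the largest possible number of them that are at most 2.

5

Each value at 2 or below falls at least 43 − 2 = 41 short of the ceiling 43.
The ceiling total is 7 × 43 = 301, and we need 58, so at most ⌊(301 − 58)/41⌋ = 5 can be that low.
k = 5 is achieved by 5 values at 2 and 2 at 43, total 96; lower one of the 43's by 38 (still > 2) to reach 58.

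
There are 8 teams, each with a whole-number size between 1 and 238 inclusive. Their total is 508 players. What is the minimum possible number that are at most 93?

3

Each value above 93 is at least 94, contributing at least 94 − 1 = 93 above the floor 1.
The sum exceeds the floor total 8 by 500, so at most ⌊500/93⌋ = 5 exceed 93, and at least 3 are ≤ 93.
Exactly 3 works: 3 values at 1 and 5 at 94 total 473; raise one of the low values by 35 (still ≤ 93) to hit 508.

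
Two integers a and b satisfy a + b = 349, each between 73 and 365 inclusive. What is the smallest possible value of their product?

Since a + b is fixed, pushing one of them to its bound minimizes the product.
At the endpoint a = 73, b = 349 − 73 = 276, so ab = 73 × 276 = 20148.

20148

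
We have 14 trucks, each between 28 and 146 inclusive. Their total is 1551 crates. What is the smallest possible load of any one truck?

To make one truck as small as possible, make the other 13 as large as possible.
The other 13 can take up 13 × 146 = 1898 ≥ 1551 − 28, so one truck can sit at its floor of 28.
Achievable: one at 28 and the other 13 totalling 1523, which fits since 13 × 28 ≤ 1523 ≤ 13 × 146.

28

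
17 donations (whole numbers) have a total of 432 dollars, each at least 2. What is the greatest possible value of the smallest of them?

If every one of the 17 were at least 26, the total would be at least 17 × 26 = 442 > 432.
Equality holds with 10 values of 25 and 7 values of 26.

25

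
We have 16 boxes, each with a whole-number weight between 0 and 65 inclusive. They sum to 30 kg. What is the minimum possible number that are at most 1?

1

If only k of them are at most 1, the other 16 − k are at least 2, so the total is at least (16 − k)·2 + k·0.
This is ≤ 30, so (16 − k)·2 + 0k ≤ 30, which gives k ≥ 1.
Exactly 1 works: 1 value at 0 and 15 at 2 total 30.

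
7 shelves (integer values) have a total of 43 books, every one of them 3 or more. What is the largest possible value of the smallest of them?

The average is 43/7 < 7, so some value is ≤ 6.
Achievable: 6 of them at 6 and 1 at 7 total 43.

6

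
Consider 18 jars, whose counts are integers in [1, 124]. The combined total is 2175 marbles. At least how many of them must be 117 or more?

If only k of them are at least 117, the other 18 − k are at most 116, so the total is at most k·124 + (18 − k)·116.
This must reach 2175, so k·124 + (18 − k)·116 ≥ 2175, giving k ≥ 11.
Exactly 11 works: 11 values at 124 and 7 at 116 total 2176; lower one of the high values by 1 (still ≥ 117) to hit 2175.

11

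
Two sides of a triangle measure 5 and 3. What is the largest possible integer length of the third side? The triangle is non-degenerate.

The third side must be less than 5 + 3 = 8.
The largest integer below 8 is 7.

7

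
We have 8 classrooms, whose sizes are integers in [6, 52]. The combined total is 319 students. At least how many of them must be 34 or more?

Each value short of 34 is at most 33, costing at least 52 − 33 = 19 against the maximum total of 416.
We can afford to lose at most 416 − 319 = 97, so at most ⌊97/19⌋ = 5 fall short, and at least 3 are ≥ 34.
Exactly 3 works: 3 values at 52 and 5 at 33 total 321; lower one of the high values by 2 (still ≥ 34) to hit 319.

3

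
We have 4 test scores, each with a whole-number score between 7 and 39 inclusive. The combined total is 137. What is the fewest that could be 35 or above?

1

Suppose at most 4 − j of them reach 35; then j values are ≤ 34 and the rest ≤ 39.
The total is then ≤ 34·j + 39·(4 − j) = 156 − 5j. For this to be ≥ 137 we need j ≤ 3, so at least 4 − 3 = 1 must reach 35.
Exactly 1 works: 1 value at 39 and 3 at 34 total 141; lower one of the high values by 4 (still ≥ 35) to hit 137.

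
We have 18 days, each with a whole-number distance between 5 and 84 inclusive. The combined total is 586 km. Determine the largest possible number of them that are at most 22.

Suppose k of them are at most 22. Those contribute at most 22 each and the rest at most 84 each.
So the total is at most 22k + 84(18 − k) = 1512 − 62k. This must still be ≥ 586, so k ≤ 14.
k = 14 is achieved by 14 values at 22 and 4 at 84, total 644; lower one of the 84's by 58 (still > 22) to reach 586.

14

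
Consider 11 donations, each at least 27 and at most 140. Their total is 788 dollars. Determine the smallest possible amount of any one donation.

Minimizing one value means maximizing the remaining 10.
The other 10 can take up 10 × 140 = 1400 ≥ 788 − 27, so one donation can sit at its floor of 27.
Achievable: one at 27 and the other 10 totalling 761, which fits since 10 × 27 ≤ 761 ≤ 10 × 140.

27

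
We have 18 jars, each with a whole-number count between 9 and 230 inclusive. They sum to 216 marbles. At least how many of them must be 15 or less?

11

Each value above 15 is at least 16, contributing at least 16 − 9 = 7 above the floor 9.
The sum exceeds the floor total 162 by 54, so at most ⌊54/7⌋ = 7 exceed 15, and at least 11 are ≤ 15.
Exactly 11 works: 11 values at 9 and 7 at 16 total 211; raise one of the low values by 5 (still ≤ 15) to hit 216.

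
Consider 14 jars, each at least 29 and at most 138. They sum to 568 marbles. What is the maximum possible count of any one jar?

138

Maximizing one value means minimizing the remaining 13.
The other 13 contribute at least 13 × 29 = 377, leaving at most 568 − 377 = 191.
But each jar is capped at 138, so the maximum is 138.
Achievable: one at 138 and the other 13 totalling 430, which fits since 13 × 29 ≤ 430 ≤ 13 × 138.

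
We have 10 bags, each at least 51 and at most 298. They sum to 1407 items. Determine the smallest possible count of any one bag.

To make one bag as small as possible, make the other 9 as large as possible.
The other 9 can take up 9 × 298 = 2682 ≥ 1407 − 51, so one bag can sit at its floor of 51.
Achievable: one at 51 and the other 9 totalling 1356, which fits since 9 × 51 ≤ 1356 ≤ 9 × 298.

51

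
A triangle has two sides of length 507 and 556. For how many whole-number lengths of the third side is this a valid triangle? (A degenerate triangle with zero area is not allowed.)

The triangle inequality gives |507 − 556| < c < 507 + 556, i.e. 49 < c < 1063.
So c can be any integer from 50 to 1062: 1013 values.

1013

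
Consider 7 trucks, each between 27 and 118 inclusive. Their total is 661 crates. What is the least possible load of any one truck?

27

To make one truck as small as possible, make the other 6 as large as possible.
The other 6 can take up 6 × 118 = 708 ≥ 661 − 27, so one truck can sit at its floor of 27.
Achievable: one at 27 and the other 6 totalling 634, which fits since 6 × 27 ≤ 634 ≤ 6 × 118.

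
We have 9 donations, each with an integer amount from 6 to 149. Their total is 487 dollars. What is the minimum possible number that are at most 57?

1

Let j be the number exceeding 57. Then the total is ≥ 58·j + 6·(9 − j) = 54 + 52j.
So 52j ≤ 433 and j ≤ 8; hence at least 9 − 8 = 1 are ≤ 57.
Exactly 1 works: 1 value at 6 and 8 at 58 total 470; raise one of the low values by 17 (still ≤ 57) to hit 487.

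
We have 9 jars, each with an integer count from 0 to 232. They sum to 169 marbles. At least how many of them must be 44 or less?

6

Let j be the number exceeding 44. Then the total is ≥ 45·j + 0·(9 − j) = 0 + 45j.
So 45j ≤ 169 and j ≤ 3; hence at least 9 − 3 = 6 are ≤ 44.
Exactly 6 works: 6 values at 0 and 3 at 45 total 135; raise one of the low values by 34 (still ≤ 44) to hit 169.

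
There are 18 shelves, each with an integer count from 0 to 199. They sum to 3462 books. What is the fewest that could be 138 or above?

17

Each value short of 138 is at most 137, costing at least 199 − 137 = 62 against the maximum total of 3582.
We can afford to lose at most 3582 − 3462 = 120, so at most ⌊120/62⌋ = 1 fall short, and at least 17 are ≥ 138.
Exactly 17 works: 17 values at 199 and 1 at 137 total 3520; lower one of the high values by 58 (still ≥ 138) to hit 3462.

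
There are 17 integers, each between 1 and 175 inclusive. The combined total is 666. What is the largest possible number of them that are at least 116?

Suppose k of them are at least 116. Those contribute at least 116 each and the other 17 − k at least 1 each.
So the total is at least 116k + 1(17 − k) = 17 + 115k. This must be ≤ 666, giving k ≤ 5.
k = 5 is achieved by 5 values at 116 and 12 at 1, total 592; add 74 to one value (staying below 116) to reach 666.

5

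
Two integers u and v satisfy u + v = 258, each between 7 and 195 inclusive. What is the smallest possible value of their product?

Since u + v is fixed, pushing one of them to its bound minimizes the product.
The extreme feasible split is u = 63, v = 195, giving uv = 12285.

12285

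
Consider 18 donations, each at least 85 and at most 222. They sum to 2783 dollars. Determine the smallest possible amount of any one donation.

85

To make one donation as small as possible, make the other 17 as large as possible.
The other 17 can take up 17 × 222 = 3774 ≥ 2783 − 85, so one donation can sit at its floor of 85.
Achievable: one at 85 and the other 17 totalling 2698, which fits since 17 × 85 ≤ 2698 ≤ 17 × 222.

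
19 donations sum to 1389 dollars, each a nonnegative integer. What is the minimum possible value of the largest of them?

74

The average is 1389/19 > 73, so not all 19 can be 73 or less; the largest is ≥ 74.
Equality holds with 2 values of 74 and 17 values of 73.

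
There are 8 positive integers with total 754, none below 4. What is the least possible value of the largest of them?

If every one of the 8 were at most 94, the total would be at most 8 × 94 = 752 < 754.
Equality holds with 2 values of 95 and 6 values of 94.

95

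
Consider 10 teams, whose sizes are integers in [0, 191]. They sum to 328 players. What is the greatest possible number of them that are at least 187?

Suppose k of them are at least 187. Those contribute at least 187 each and the other 10 − k at least 0 each.
So the total is at least 187k + 0(10 − k) = 0 + 187k. This must be ≤ 328, giving k ≤ 1.
k = 1 is achieved by 1 value at 187 and 9 at 0, total 187; add 141 to one value (staying below 187) to reach 328.

1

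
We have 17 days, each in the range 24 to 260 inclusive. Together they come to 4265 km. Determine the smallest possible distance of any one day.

To make one day as small as possible, make the other 16 as large as possible.
The other 16 contribute at most 16 × 260 = 4160, leaving at least 4265 − 4160 = 105.
Since 105 ≥ 24, this is achievable: one at 105 and 16 at 260.

105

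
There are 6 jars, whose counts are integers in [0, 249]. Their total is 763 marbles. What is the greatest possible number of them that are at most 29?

3

Suppose k of them are at most 29. Those contribute at most 29 each and the rest at most 249 each.
So the total is at most 29k + 249(6 − k) = 1494 − 220k. This must still be ≥ 763, so k ≤ 3.
k = 3 is achieved by 3 values at 29 and 3 at 249, total 834; lower one of the 249's by 71 (still > 29) to reach 763.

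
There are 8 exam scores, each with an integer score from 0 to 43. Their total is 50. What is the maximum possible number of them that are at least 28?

1

With k values at 28 or above and the rest at least 0, the sum is at least 0 + 28k.
Since the sum is 50, we need 28k ≤ 50, i.e. k ≤ 1.
k = 1 is achieved by 1 value at 28 and 7 at 0, total 28; add 22 to one value (staying below 28) to reach 50.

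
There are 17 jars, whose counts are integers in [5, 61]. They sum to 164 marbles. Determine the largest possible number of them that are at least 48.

1

Suppose k of them are at least 48. Those contribute at least 48 each and the other 17 − k at least 5 each.
So the total is at least 48k + 5(17 − k) = 85 + 43k. This must be ≤ 164, giving k ≤ 1.
k = 1 is achieved by 1 value at 48 and 16 at 5, total 128; add 36 to one value (staying below 48) to reach 164.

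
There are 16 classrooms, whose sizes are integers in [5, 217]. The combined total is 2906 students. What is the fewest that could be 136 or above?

10

Suppose at most 16 − j of them reach 136; then j values are ≤ 135 and the rest ≤ 217.
The total is then ≤ 135·j + 217·(16 − j) = 3472 − 82j. For this to be ≥ 2906 we need j ≤ 6, so at least 16 − 6 = 10 must reach 136.
Exactly 10 works: 10 values at 217 and 6 at 135 total 2980; lower one of the high values by 74 (still ≥ 136) to hit 2906.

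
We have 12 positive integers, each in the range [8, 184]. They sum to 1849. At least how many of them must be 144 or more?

4

Each value short of 144 is at most 143, costing at least 184 − 143 = 41 against the maximum total of 2208.
We can afford to lose at most 2208 − 1849 = 359, so at most ⌊359/41⌋ = 8 fall short, and at least 4 are ≥ 144.
Exactly 4 works: 4 values at 184 and 8 at 143 total 1880; lower one of the high values by 31 (still ≥ 144) to hit 1849.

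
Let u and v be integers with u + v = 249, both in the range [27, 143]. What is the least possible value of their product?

15158

For a fixed sum, uv is smallest when u and v are as far apart as possible.
At the endpoint u = 106, v = 249 − 106 = 143, so uv = 106 × 143 = 15158.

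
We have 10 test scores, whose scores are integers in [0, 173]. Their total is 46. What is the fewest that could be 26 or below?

9

If only k of them are at most 26, the other 10 − k are at least 27, so the total is at least (10 − k)·27 + k·0.
This is ≤ 46, so (10 − k)·27 + 0k ≤ 46, which gives k ≥ 9.
Exactly 9 works: 9 values at 0 and 1 at 27 total 27; raise one of the low values by 19 (still ≤ 26) to hit 46.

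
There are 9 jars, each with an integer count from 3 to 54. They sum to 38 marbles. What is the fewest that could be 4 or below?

4

If only k of them are at most 4, the other 9 − k are at least 5, so the total is at least (9 − k)·5 + k·3.
This is ≤ 38, so (9 − k)·5 + 3k ≤ 38, which gives k ≥ 4.
Exactly 4 works: 4 values at 3 and 5 at 5 total 37; raise one of the low values by 1 (still ≤ 4) to hit 38.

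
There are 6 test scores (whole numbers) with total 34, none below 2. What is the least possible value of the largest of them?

6

Some value must be at least ⌈34/6⌉ = 6, since 6 × 5 = 30 < 34.
Equality holds with 4 values of 6 and 2 values of 5.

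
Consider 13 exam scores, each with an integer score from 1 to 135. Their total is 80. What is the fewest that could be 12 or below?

Each value above 12 is at least 13, contributing at least 13 − 1 = 12 above the floor 1.
The sum exceeds the floor total 13 by 67, so at most ⌊67/12⌋ = 5 exceed 12, and at least 8 are ≤ 12.
Exactly 8 works: 8 values at 1 and 5 at 13 total 73; raise one of the low values by 7 (still ≤ 12) to hit 80.

8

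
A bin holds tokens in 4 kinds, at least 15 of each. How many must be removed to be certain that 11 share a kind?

41

You could draw 10 of every kind without reaching 11 of any — 40 in all.
One more forces 11 of some kind, so 40 + 1 = 41.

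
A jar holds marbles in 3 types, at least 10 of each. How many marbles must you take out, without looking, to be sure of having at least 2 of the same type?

You could draw 1 of every type without reaching 2 of any — 3 in all.
One more forces 2 of some type, so 3 + 1 = 4.

4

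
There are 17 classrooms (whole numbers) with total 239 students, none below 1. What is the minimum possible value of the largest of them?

The 17 values sum to 239, so their maximum is at least ⌈239/17⌉ = 15.
Taking 16 copies of 14 and 1 copy of 15 gives exactly 239, so 15 is attained.

15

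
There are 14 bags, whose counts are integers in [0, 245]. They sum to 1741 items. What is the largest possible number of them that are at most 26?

Suppose k of them are at most 26. Those contribute at most 26 each and the rest at most 245 each.
So the total is at most 26k + 245(14 − k) = 3430 − 219k. This must still be ≥ 1741, so k ≤ 7.
k = 7 is achieved by 7 values at 26 and 7 at 245, total 1897; lower one of the 245's by 156 (still > 26) to reach 1741.

7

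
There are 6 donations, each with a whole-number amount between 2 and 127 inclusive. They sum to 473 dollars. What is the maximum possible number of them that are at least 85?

5

Suppose k of them are at least 85. Those contribute at least 85 each and the other 6 − k at least 2 each.
So the total is at least 85k + 2(6 − k) = 12 + 83k. This must be ≤ 473, giving k ≤ 5.
k = 5 is achieved by 5 values at 85 and 1 at 2, total 427; add 46 to one value (staying below 85) to reach 473.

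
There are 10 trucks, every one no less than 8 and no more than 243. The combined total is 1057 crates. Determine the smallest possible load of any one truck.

To make one truck as small as possible, make the other 9 as large as possible.
The other 9 can take up 9 × 243 = 2187 ≥ 1057 − 8, so one truck can sit at its floor of 8.
Achievable: one at 8 and the other 9 totalling 1049, which fits since 9 × 8 ≤ 1049 ≤ 9 × 243.

8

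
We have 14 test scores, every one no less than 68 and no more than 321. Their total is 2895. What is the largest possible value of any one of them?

Maximizing one value means minimizing the remaining 13.
The other 13 contribute at least 13 × 68 = 884, leaving at most 2895 − 884 = 2011.
But each score is capped at 321, so the maximum is 321.
Achievable: one at 321 and the other 13 totalling 2574, which fits since 13 × 68 ≤ 2574 ≤ 13 × 321.

321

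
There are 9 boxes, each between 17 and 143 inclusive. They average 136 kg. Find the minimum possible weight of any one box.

To make one box as small as possible, make the other 8 as large as possible.
The total is 9 × 136 = 1224.
The other 8 contribute at most 8 × 143 = 1144, leaving at least 1224 − 1144 = 80.
Since 80 ≥ 17, this is achievable: one at 80 and 8 at 143.

80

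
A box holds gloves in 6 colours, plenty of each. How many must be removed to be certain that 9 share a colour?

49

You could draw 8 of every colour without reaching 9 of any — 48 in all.
One more forces 9 of some colour, so 48 + 1 = 49.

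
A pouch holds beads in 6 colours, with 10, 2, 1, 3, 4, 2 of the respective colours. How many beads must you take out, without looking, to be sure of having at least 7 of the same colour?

In the worst case you take as many as possible of each colour without reaching 7: 6 + 2 + 1 + 3 + 4 + 2 = 18.
The next one must give 7 of some colour, so 18 + 1 = 19.

19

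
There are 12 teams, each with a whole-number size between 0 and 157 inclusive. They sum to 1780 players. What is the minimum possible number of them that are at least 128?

9

Each value short of 128 is at most 127, costing at least 157 − 127 = 30 against the maximum total of 1884.
We can afford to lose at most 1884 − 1780 = 104, so at most ⌊104/30⌋ = 3 fall short, and at least 9 are ≥ 128.
Exactly 9 works: 9 values at 157 and 3 at 127 total 1794; lower one of the high values by 14 (still ≥ 128) to hit 1780.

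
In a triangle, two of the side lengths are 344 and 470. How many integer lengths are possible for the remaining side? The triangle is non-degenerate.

The triangle inequality gives |344 − 470| < c < 344 + 470, i.e. 126 < c < 814.
So c can be any integer from 127 to 813: 687 values.

687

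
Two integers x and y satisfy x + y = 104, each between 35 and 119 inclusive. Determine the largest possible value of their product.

With x + y fixed, xy peaks when the two are closest together.
Taking x = 52 and y = 52 (both in [35, 119]) gives xy = 2704.

2704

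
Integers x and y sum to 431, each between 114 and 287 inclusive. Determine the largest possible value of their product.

For a fixed sum, the product xy is largest when x and y are as close as possible.
Taking x = 215 and y = 216 (both in [114, 287]) gives xy = 46440.

46440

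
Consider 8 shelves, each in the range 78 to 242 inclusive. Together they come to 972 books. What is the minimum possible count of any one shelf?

78

Minimizing one value means maximizing the remaining 7.
The other 7 can take up 7 × 242 = 1694 ≥ 972 − 78, so one shelf can sit at its floor of 78.
Achievable: one at 78 and the other 7 totalling 894, which fits since 7 × 78 ≤ 894 ≤ 7 × 242.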